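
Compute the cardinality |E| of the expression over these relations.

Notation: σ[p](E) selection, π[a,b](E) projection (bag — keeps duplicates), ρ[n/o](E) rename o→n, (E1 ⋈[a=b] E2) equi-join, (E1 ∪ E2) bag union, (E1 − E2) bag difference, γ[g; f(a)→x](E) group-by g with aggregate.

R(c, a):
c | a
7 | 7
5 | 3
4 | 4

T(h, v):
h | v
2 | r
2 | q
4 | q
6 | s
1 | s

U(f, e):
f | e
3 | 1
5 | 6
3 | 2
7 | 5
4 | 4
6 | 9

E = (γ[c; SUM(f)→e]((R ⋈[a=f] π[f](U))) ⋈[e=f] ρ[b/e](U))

Per-node cardinality:
  R → 3
  U → 6
  π[f](U) → 6
  (R ⋈[a=f] π[f](U)) → 4
  γ[c; SUM(f)→e]((R ⋈[a=f] π[f](U))) → 3
  U → 6
  ρ[b/e](U) → 6
  (γ[c; SUM(f)→e]((R ⋈[a=f] π[f](U))) ⋈[e=f] ρ[b/e](U)) → 3

|E| = 3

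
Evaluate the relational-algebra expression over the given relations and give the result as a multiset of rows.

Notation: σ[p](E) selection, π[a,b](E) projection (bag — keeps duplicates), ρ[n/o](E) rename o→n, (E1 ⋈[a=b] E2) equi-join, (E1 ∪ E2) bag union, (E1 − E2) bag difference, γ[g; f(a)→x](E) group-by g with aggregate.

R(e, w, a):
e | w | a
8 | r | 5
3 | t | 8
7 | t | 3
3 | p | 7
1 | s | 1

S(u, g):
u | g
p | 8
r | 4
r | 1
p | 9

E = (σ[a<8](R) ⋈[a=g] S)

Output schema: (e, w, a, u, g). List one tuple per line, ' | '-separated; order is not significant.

Row counts bottom-up:
  R → 5
  σ[a<8](R) → 4
  S → 4
  (σ[a<8](R) ⋈[a=g] S) → 1

== RESULT ==
e | w | a | u | g
1 | s | 1 | r | 1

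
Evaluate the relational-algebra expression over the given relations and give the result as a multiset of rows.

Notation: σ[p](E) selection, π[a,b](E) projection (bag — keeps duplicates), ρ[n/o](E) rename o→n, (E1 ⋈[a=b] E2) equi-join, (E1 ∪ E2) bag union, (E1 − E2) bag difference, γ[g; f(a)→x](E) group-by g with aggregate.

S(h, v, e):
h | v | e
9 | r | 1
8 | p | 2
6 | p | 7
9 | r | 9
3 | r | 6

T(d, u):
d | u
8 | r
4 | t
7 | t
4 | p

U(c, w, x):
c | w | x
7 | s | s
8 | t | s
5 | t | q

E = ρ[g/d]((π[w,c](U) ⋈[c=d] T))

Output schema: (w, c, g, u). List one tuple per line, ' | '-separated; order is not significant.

Row counts bottom-up:
  U → 3
  π[w,c](U) → 3
  T → 4
  (π[w,c](U) ⋈[c=d] T) → 2
  ρ[g/d]((π[w,c](U) ⋈[c=d] T)) → 2

== RESULT ==
w | c | g | u
s | 7 | 7 | t
t | 8 | 8 | r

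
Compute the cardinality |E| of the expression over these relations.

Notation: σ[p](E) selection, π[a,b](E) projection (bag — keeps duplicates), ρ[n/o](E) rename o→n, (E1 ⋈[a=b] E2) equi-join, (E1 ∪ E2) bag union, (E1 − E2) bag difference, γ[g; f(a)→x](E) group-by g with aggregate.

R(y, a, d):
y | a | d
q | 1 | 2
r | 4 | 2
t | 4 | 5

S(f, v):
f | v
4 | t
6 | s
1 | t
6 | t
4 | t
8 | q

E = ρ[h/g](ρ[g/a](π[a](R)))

Subexpression sizes:
  R → 3
  π[a](R) → 3
  ρ[g/a](π[a](R)) → 3
  ρ[h/g](ρ[g/a](π[a](R))) → 3

|E| = 3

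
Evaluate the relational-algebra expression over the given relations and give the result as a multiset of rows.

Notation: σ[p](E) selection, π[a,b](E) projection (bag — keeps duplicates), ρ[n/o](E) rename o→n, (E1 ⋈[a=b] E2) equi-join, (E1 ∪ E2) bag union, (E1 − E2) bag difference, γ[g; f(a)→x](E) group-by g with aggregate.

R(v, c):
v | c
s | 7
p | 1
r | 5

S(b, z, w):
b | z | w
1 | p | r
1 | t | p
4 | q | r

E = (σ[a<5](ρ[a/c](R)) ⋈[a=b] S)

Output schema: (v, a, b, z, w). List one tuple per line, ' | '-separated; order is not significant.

Per-node cardinality:
  R → 3
  ρ[a/c](R) → 3
  σ[a<5](ρ[a/c](R)) → 1
  S → 3
  (σ[a<5](ρ[a/c](R)) ⋈[a=b] S) → 2

== RESULT ==
v | a | b | z | w
p | 1 | 1 | p | r
p | 1 | 1 | t | p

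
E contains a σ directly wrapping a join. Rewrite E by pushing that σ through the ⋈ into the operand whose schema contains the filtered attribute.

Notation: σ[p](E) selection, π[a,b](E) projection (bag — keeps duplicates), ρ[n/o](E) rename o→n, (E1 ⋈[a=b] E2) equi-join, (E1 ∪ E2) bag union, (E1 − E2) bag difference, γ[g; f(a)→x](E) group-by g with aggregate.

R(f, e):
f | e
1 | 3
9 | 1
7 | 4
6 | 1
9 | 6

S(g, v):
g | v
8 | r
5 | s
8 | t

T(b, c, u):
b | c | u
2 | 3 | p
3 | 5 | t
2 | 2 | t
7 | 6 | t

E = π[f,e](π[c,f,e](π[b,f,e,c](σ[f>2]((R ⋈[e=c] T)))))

σ filters on f, owned by the left side.
E' = π[f,e](π[c,f,e](π[b,f,e,c]((σ[f>2](R) ⋈[e=c] T))))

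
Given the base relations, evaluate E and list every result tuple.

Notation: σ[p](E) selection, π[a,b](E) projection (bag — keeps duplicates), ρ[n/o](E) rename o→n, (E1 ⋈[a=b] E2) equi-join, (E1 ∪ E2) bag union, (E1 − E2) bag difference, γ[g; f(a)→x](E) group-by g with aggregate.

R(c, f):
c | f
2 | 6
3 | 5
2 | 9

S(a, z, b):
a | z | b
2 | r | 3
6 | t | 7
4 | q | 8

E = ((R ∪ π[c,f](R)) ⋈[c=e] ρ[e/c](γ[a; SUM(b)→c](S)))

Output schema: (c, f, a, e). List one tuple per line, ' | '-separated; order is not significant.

Per-node cardinality:
  R → 3
  R → 3
  π[c,f](R) → 3
  (R ∪ π[c,f](R)) → 6
  S → 3
  γ[a; SUM(b)→c](S) → 3
  ρ[e/c](γ[a; SUM(b)→c](S)) → 3
  ((R ∪ π[c,f](R)) ⋈[c=e] ρ[e/c](γ[a; SUM(b)→c](S))) → 2

== RESULT ==
c | f | a | e
3 | 5 | 2 | 3
3 | 5 | 2 | 3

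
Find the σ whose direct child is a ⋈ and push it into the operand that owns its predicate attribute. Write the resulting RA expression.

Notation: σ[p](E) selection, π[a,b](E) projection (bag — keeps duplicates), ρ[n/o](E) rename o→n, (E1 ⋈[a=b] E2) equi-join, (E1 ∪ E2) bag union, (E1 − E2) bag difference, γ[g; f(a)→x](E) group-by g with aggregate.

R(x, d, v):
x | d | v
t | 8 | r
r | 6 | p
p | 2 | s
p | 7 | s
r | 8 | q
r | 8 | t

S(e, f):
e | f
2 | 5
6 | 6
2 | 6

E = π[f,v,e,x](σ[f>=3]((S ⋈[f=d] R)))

σ filters on f, owned by the left side.
E' = π[f,v,e,x]((σ[f>=3](S) ⋈[f=d] R))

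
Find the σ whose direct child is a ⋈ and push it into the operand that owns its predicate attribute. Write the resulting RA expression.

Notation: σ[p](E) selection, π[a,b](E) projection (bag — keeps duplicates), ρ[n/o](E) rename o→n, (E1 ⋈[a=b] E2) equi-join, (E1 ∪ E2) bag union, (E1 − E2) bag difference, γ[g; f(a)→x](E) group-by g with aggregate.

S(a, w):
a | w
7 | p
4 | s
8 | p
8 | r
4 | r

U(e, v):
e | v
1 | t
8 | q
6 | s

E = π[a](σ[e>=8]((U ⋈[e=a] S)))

σ filters on e, owned by the left side.
E' = π[a]((σ[e>=8](U) ⋈[e=a] S))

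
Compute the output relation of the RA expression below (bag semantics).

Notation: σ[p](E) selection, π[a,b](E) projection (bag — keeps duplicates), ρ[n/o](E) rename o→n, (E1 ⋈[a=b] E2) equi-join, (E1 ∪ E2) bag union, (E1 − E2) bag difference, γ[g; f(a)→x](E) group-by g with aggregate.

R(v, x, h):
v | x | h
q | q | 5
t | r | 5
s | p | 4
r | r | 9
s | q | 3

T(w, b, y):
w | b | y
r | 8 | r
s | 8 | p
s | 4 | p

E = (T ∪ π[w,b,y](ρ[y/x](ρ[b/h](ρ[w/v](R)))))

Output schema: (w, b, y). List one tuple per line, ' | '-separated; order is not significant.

Per-node cardinality:
  T → 3
  R → 5
  ρ[w/v](R) → 5
  ρ[b/h](ρ[w/v](R)) → 5
  ρ[y/x](ρ[b/h](ρ[w/v](R))) → 5
  π[w,b,y](ρ[y/x](ρ[b/h](ρ[w/v](R)))) → 5
  (T ∪ π[w,b,y](ρ[y/x](ρ[b/h](ρ[w/v](R))))) → 8

== RESULT ==
w | b | y
q | 5 | q
r | 8 | r
r | 9 | r
s | 3 | q
s | 4 | p
s | 4 | p
s | 8 | p
t | 5 | r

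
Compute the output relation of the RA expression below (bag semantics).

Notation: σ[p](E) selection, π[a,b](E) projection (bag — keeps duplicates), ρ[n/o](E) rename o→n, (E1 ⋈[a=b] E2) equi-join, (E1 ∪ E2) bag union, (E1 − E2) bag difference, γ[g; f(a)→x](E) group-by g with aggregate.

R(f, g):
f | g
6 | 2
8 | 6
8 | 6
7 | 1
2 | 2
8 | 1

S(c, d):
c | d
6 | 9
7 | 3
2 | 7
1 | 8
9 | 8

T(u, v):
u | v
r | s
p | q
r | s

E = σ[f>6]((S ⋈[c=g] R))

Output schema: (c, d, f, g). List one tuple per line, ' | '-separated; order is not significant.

Subexpression sizes:
  S → 5
  R → 6
  (S ⋈[c=g] R) → 6
  σ[f>6]((S ⋈[c=g] R)) → 4

== RESULT ==
c | d | f | g
1 | 8 | 7 | 1
1 | 8 | 8 | 1
6 | 9 | 8 | 6
6 | 9 | 8 | 6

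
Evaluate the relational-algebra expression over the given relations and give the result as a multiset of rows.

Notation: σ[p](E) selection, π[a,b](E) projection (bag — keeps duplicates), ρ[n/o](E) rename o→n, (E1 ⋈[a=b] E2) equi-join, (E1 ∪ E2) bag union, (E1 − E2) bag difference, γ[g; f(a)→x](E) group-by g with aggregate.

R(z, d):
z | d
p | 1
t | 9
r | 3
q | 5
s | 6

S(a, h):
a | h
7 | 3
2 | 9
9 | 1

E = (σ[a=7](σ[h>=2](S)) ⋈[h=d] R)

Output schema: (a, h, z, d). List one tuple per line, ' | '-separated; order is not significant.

Stepwise |·|:
  S → 3
  σ[h>=2](S) → 2
  σ[a=7](σ[h>=2](S)) → 1
  R → 5
  (σ[a=7](σ[h>=2](S)) ⋈[h=d] R) → 1

== RESULT ==
a | h | z | d
7 | 3 | r | 3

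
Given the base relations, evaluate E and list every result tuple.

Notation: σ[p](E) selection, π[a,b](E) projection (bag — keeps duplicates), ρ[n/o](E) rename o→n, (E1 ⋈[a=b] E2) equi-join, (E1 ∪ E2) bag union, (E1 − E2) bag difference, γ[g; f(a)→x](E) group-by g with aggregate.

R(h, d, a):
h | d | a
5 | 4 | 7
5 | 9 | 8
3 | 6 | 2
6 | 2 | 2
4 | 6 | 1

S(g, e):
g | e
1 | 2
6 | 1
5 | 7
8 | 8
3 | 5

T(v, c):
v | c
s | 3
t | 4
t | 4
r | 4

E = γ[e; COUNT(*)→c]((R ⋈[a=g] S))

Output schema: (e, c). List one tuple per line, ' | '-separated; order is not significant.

Stepwise |·|:
  R → 5
  S → 5
  (R ⋈[a=g] S) → 2
  γ[e; COUNT(*)→c]((R ⋈[a=g] S)) → 2

== RESULT ==
e | c
2 | 1
8 | 1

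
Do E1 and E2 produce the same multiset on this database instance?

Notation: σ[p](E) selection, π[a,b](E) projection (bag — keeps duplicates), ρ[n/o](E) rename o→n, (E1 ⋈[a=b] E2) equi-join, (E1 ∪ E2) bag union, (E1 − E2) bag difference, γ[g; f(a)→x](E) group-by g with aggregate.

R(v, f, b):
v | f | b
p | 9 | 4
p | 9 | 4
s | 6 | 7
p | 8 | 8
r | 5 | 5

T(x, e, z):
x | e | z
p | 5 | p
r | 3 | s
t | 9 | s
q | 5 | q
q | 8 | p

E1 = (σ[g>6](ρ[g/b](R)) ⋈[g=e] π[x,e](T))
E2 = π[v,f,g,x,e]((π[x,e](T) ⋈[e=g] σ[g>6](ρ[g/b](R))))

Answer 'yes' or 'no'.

E1 per-node cardinality:
  R → 5
  ρ[g/b](R) → 5
  σ[g>6](ρ[g/b](R)) → 2
  T → 5
  π[x,e](T) → 5
  (σ[g>6](ρ[g/b](R)) ⋈[g=e] π[x,e](T)) → 1
E2 per-node cardinality:
  T → 5
  π[x,e](T) → 5
  R → 5
  ρ[g/b](R) → 5
  σ[g>6](ρ[g/b](R)) → 2
  (π[x,e](T) ⋈[e=g] σ[g>6](ρ[g/b](R))) → 1
  π[v,f,g,x,e]((π[x,e](T) ⋈[e=g] σ[g>6](ρ[g/b](R)))) → 1

E1 and E2 produce the same multiset:
v | f | g | x | e
p | 8 | 8 | q | 8

yes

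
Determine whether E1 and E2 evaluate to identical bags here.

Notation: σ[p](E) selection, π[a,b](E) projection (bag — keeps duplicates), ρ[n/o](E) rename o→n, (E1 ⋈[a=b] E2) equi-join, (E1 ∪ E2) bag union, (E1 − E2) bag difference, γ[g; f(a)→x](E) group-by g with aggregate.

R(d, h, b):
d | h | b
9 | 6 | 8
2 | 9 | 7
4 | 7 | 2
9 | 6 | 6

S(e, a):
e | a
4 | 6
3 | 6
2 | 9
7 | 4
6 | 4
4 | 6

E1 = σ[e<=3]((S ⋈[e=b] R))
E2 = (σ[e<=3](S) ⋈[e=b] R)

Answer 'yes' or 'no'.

E1 row counts bottom-up:
  S → 6
  R → 4
  (S ⋈[e=b] R) → 3
  σ[e<=3]((S ⋈[e=b] R)) → 1
E2 row counts bottom-up:
  S → 6
  σ[e<=3](S) → 2
  R → 4
  (σ[e<=3](S) ⋈[e=b] R) → 1

E1 and E2 produce the same multiset:
e | a | d | h | b
2 | 9 | 4 | 7 | 2

yes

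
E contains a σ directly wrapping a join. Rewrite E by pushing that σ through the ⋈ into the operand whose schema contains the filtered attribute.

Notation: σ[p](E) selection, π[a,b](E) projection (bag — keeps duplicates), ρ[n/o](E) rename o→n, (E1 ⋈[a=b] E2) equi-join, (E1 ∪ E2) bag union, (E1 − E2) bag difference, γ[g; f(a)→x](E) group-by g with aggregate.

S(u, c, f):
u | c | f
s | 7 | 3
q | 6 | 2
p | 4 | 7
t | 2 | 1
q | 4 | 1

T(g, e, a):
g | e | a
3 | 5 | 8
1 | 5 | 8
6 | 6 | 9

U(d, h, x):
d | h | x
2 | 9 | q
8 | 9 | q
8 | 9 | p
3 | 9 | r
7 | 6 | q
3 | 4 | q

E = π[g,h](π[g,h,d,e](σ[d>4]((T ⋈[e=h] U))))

σ filters on d, owned by the right side.
E' = π[g,h](π[g,h,d,e]((T ⋈[e=h] σ[d>4](U))))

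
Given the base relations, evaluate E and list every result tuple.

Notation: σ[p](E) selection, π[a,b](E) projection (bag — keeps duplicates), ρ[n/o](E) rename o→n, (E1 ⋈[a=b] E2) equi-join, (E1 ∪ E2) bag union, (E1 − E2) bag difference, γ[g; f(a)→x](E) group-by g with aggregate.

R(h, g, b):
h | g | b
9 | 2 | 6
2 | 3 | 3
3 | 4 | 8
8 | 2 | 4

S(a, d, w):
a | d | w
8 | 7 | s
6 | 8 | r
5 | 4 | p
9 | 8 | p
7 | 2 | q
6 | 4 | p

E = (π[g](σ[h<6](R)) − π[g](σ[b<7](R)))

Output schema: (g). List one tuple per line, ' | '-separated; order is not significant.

Per-node cardinality:
  R → 4
  σ[h<6](R) → 2
  π[g](σ[h<6](R)) → 2
  R → 4
  σ[b<7](R) → 3
  π[g](σ[b<7](R)) → 3
  (π[g](σ[h<6](R)) − π[g](σ[b<7](R))) → 1

== RESULT ==
g
4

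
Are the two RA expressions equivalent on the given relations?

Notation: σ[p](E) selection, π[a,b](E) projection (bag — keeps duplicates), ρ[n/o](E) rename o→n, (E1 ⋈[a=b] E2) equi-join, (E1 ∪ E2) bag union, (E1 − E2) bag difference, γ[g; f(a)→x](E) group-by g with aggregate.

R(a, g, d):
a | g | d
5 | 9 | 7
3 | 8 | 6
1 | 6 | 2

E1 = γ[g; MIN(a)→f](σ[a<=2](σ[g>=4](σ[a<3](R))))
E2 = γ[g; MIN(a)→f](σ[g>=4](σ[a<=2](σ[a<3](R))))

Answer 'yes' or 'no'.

E1 row counts bottom-up:
  R → 3
  σ[a<3](R) → 1
  σ[g>=4](σ[a<3](R)) → 1
  σ[a<=2](σ[g>=4](σ[a<3](R))) → 1
  γ[g; MIN(a)→f](σ[a<=2](σ[g>=4](σ[a<3](R)))) → 1
E2 row counts bottom-up:
  R → 3
  σ[a<3](R) → 1
  σ[a<=2](σ[a<3](R)) → 1
  σ[g>=4](σ[a<=2](σ[a<3](R))) → 1
  γ[g; MIN(a)→f](σ[g>=4](σ[a<=2](σ[a<3](R)))) → 1

E1 and E2 produce the same multiset:
g | f
6 | 1

yes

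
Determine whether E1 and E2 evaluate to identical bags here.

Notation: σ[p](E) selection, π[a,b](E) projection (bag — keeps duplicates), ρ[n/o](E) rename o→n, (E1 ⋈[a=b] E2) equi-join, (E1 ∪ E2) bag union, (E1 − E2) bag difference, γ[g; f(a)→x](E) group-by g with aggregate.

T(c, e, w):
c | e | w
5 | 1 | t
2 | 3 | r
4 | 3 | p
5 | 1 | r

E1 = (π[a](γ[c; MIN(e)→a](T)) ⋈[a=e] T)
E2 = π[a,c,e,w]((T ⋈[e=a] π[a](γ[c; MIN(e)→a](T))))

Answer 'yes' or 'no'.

E1 row counts bottom-up:
  T → 4
  γ[c; MIN(e)→a](T) → 3
  π[a](γ[c; MIN(e)→a](T)) → 3
  T → 4
  (π[a](γ[c; MIN(e)→a](T)) ⋈[a=e] T) → 6
E2 row counts bottom-up:
  T → 4
  T → 4
  γ[c; MIN(e)→a](T) → 3
  π[a](γ[c; MIN(e)→a](T)) → 3
  (T ⋈[e=a] π[a](γ[c; MIN(e)→a](T))) → 6
  π[a,c,e,w]((T ⋈[e=a] π[a](γ[c; MIN(e)→a](T)))) → 6

E1 and E2 produce the same multiset:
a | c | e | w
1 | 5 | 1 | r
1 | 5 | 1 | t
3 | 2 | 3 | r
3 | 2 | 3 | r
3 | 4 | 3 | p
3 | 4 | 3 | p

yes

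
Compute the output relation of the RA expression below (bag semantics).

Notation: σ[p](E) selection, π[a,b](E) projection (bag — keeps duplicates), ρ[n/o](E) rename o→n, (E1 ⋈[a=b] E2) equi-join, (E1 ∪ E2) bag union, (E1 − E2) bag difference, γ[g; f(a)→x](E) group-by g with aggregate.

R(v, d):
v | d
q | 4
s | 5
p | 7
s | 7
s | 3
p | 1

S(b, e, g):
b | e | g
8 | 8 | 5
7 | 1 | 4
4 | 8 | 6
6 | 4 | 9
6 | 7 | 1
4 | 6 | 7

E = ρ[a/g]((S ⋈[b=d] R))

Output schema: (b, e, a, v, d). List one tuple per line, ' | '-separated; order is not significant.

Row counts bottom-up:
  S → 6
  R → 6
  (S ⋈[b=d] R) → 4
  ρ[a/g]((S ⋈[b=d] R)) → 4

== RESULT ==
b | e | a | v | d
4 | 6 | 7 | q | 4
4 | 8 | 6 | q | 4
7 | 1 | 4 | p | 7
7 | 1 | 4 | s | 7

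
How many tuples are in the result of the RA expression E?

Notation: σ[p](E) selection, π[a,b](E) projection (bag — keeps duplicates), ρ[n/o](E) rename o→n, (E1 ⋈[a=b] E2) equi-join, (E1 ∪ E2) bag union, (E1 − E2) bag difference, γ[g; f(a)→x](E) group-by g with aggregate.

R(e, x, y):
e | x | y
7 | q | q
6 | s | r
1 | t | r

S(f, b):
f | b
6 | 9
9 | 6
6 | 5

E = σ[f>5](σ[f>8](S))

Subexpression sizes:
  S → 3
  σ[f>8](S) → 1
  σ[f>5](σ[f>8](S)) → 1

|E| = 1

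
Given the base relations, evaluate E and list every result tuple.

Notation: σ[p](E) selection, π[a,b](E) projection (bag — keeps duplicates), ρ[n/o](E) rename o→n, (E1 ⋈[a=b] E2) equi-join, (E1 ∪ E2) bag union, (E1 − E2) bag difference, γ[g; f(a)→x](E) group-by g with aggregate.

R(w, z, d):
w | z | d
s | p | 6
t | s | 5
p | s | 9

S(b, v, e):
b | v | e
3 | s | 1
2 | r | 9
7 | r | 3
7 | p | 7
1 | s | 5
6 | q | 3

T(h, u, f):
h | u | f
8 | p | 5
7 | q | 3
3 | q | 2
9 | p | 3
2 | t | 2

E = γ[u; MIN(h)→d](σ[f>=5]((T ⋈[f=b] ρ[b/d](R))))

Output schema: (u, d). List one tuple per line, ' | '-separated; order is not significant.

Subexpression sizes:
  T → 5
  R → 3
  ρ[b/d](R) → 3
  (T ⋈[f=b] ρ[b/d](R)) → 1
  σ[f>=5]((T ⋈[f=b] ρ[b/d](R))) → 1
  γ[u; MIN(h)→d](σ[f>=5]((T ⋈[f=b] ρ[b/d](R)))) → 1

== RESULT ==
u | d
p | 8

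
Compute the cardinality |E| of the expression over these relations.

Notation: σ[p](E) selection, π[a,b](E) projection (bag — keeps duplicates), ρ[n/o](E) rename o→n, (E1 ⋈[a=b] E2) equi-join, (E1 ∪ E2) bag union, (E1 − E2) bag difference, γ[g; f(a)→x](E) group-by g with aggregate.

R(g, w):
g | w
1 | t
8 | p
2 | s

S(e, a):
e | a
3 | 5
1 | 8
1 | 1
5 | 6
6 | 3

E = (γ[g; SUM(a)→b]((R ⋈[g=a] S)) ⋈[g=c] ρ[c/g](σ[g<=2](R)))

Stepwise |·|:
  R → 3
  S → 5
  (R ⋈[g=a] S) → 2
  γ[g; SUM(a)→b]((R ⋈[g=a] S)) → 2
  R → 3
  σ[g<=2](R) → 2
  ρ[c/g](σ[g<=2](R)) → 2
  (γ[g; SUM(a)→b]((R ⋈[g=a] S)) ⋈[g=c] ρ[c/g](σ[g<=2](R))) → 1

|E| = 1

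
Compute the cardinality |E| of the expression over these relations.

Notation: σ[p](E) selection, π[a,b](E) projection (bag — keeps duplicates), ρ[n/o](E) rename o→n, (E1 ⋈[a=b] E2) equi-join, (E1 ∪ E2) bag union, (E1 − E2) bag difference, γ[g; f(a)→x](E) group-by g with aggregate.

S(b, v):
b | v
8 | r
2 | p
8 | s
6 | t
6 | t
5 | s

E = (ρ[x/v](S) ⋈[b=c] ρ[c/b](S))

Row counts bottom-up:
  S → 6
  ρ[x/v](S) → 6
  S → 6
  ρ[c/b](S) → 6
  (ρ[x/v](S) ⋈[b=c] ρ[c/b](S)) → 10

|E| = 10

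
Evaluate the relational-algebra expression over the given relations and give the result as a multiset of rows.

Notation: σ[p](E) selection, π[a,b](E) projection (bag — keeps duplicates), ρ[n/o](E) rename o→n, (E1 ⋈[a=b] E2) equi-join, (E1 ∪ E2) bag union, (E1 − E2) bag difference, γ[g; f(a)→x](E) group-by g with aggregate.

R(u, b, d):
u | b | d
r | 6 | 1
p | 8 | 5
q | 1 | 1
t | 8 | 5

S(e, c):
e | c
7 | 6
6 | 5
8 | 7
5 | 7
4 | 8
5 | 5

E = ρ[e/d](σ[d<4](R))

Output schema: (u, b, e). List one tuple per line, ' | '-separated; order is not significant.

Row counts bottom-up:
  R → 4
  σ[d<4](R) → 2
  ρ[e/d](σ[d<4](R)) → 2

== RESULT ==
u | b | e
q | 1 | 1
r | 6 | 1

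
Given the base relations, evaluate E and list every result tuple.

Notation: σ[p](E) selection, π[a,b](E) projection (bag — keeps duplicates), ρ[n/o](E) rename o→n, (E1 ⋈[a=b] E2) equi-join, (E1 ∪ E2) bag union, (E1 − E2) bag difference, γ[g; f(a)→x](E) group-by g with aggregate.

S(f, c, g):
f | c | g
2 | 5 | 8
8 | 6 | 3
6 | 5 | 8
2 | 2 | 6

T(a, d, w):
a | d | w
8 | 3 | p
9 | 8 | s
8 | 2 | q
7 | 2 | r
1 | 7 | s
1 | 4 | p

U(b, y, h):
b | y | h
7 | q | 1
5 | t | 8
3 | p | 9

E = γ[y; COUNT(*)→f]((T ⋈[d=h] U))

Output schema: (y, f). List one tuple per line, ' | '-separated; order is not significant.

Per-node cardinality:
  T → 6
  U → 3
  (T ⋈[d=h] U) → 1
  γ[y; COUNT(*)→f]((T ⋈[d=h] U)) → 1

== RESULT ==
y | f
t | 1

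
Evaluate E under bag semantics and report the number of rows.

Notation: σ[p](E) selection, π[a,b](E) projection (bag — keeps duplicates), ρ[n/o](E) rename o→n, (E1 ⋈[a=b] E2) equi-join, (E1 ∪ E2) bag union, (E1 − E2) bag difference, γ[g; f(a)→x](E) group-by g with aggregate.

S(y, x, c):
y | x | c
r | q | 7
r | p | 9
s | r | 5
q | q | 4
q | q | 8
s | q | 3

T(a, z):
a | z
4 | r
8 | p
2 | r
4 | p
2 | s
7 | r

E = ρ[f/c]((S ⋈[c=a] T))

Per-node cardinality:
  S → 6
  T → 6
  (S ⋈[c=a] T) → 4
  ρ[f/c]((S ⋈[c=a] T)) → 4

|E| = 4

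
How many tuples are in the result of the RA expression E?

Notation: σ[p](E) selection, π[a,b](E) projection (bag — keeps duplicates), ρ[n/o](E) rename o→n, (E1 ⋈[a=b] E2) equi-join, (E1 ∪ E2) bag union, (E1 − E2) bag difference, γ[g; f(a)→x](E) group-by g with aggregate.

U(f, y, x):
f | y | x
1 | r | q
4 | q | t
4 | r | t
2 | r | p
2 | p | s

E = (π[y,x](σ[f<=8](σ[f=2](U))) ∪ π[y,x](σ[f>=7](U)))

Subexpression sizes:
  U → 5
  σ[f=2](U) → 2
  σ[f<=8](σ[f=2](U)) → 2
  π[y,x](σ[f<=8](σ[f=2](U))) → 2
  U → 5
  σ[f>=7](U) → 0
  π[y,x](σ[f>=7](U)) → 0
  (π[y,x](σ[f<=8](σ[f=2](U))) ∪ π[y,x](σ[f>=7](U))) → 2

|E| = 2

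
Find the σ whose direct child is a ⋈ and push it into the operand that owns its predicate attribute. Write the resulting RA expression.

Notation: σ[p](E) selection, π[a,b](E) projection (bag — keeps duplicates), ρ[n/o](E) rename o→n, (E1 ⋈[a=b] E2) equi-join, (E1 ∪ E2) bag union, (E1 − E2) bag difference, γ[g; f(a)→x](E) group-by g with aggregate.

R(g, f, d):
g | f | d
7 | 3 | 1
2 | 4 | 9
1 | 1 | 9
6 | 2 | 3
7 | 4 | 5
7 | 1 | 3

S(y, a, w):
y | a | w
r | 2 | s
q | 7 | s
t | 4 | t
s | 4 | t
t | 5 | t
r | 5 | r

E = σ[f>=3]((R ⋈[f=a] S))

σ filters on f, owned by the left side.
E' = (σ[f>=3](R) ⋈[f=a] S)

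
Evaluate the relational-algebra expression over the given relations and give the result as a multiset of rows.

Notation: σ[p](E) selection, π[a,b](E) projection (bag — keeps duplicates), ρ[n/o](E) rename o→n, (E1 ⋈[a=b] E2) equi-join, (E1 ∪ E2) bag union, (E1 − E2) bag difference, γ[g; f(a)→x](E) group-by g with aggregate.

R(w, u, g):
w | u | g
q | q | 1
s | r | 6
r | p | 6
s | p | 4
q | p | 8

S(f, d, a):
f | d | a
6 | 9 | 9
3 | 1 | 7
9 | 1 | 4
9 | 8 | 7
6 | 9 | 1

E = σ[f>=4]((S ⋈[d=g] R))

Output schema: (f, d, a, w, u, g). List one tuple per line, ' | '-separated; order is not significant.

Row counts bottom-up:
  S → 5
  R → 5
  (S ⋈[d=g] R) → 3
  σ[f>=4]((S ⋈[d=g] R)) → 2

== RESULT ==
f | d | a | w | u | g
9 | 1 | 4 | q | q | 1
9 | 8 | 7 | q | p | 8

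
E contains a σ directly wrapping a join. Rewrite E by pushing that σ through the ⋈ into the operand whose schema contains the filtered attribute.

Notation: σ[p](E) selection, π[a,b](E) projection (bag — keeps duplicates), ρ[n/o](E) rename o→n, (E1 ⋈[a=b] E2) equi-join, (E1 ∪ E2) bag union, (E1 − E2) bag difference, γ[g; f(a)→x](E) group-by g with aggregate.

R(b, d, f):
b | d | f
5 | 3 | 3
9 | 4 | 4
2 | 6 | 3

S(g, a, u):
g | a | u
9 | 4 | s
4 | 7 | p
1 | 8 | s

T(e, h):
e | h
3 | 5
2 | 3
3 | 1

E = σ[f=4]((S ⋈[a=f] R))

σ filters on f, owned by the right side.
E' = (S ⋈[a=f] σ[f=4](R))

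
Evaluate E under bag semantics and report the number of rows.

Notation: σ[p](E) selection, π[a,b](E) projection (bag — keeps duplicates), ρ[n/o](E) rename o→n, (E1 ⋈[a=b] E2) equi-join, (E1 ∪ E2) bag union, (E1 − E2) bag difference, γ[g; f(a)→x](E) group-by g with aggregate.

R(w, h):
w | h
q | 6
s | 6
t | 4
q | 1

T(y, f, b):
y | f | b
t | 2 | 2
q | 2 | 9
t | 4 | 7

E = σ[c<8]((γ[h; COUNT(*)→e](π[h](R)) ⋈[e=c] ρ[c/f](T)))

Per-node cardinality:
  R → 4
  π[h](R) → 4
  γ[h; COUNT(*)→e](π[h](R)) → 3
  T → 3
  ρ[c/f](T) → 3
  (γ[h; COUNT(*)→e](π[h](R)) ⋈[e=c] ρ[c/f](T)) → 2
  σ[c<8]((γ[h; COUNT(*)→e](π[h](R)) ⋈[e=c] ρ[c/f](T))) → 2

|E| = 2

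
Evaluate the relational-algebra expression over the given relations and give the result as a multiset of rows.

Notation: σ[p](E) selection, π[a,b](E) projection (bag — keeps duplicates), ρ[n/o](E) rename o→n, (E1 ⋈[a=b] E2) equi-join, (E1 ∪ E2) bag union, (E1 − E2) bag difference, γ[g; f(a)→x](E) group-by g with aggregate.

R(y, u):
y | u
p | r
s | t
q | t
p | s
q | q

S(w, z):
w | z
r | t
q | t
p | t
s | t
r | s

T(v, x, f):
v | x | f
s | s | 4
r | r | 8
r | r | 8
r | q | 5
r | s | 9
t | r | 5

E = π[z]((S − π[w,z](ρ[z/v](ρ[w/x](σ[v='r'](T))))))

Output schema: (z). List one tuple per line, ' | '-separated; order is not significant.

Stepwise |·|:
  S → 5
  T → 6
  σ[v='r'](T) → 4
  ρ[w/x](σ[v='r'](T)) → 4
  ρ[z/v](ρ[w/x](σ[v='r'](T))) → 4
  π[w,z](ρ[z/v](ρ[w/x](σ[v='r'](T)))) → 4
  (S − π[w,z](ρ[z/v](ρ[w/x](σ[v='r'](T))))) → 5
  π[z]((S − π[w,z](ρ[z/v](ρ[w/x](σ[v='r'](T)))))) → 5

== RESULT ==
z
s
t
t
t
t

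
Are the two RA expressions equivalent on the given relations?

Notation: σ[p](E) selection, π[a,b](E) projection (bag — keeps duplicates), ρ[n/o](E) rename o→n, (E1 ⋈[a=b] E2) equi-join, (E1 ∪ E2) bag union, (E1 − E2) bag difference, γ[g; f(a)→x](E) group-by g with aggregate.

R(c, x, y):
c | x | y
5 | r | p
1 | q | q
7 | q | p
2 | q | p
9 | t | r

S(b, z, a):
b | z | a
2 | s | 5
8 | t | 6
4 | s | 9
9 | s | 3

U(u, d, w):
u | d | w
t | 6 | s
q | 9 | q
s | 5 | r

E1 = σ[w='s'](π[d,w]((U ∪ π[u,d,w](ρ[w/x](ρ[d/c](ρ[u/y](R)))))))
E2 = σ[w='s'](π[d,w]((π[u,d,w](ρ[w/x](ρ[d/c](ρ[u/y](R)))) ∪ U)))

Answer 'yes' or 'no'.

E1 stepwise |·|:
  U → 3
  R → 5
  ρ[u/y](R) → 5
  ρ[d/c](ρ[u/y](R)) → 5
  ρ[w/x](ρ[d/c](ρ[u/y](R))) → 5
  π[u,d,w](ρ[w/x](ρ[d/c](ρ[u/y](R)))) → 5
  (U ∪ π[u,d,w](ρ[w/x](ρ[d/c](ρ[u/y](R))))) → 8
  π[d,w]((U ∪ π[u,d,w](ρ[w/x](ρ[d/c](ρ[u/y](R)))))) → 8
  σ[w='s'](π[d,w]((U ∪ π[u,d,w](ρ[w/x](ρ[d/c](ρ[u/y](R))))))) → 1
E2 stepwise |·|:
  R → 5
  ρ[u/y](R) → 5
  ρ[d/c](ρ[u/y](R)) → 5
  ρ[w/x](ρ[d/c](ρ[u/y](R))) → 5
  π[u,d,w](ρ[w/x](ρ[d/c](ρ[u/y](R)))) → 5
  U → 3
  (π[u,d,w](ρ[w/x](ρ[d/c](ρ[u/y](R)))) ∪ U) → 8
  π[d,w]((π[u,d,w](ρ[w/x](ρ[d/c](ρ[u/y](R)))) ∪ U)) → 8
  σ[w='s'](π[d,w]((π[u,d,w](ρ[w/x](ρ[d/c](ρ[u/y](R)))) ∪ U))) → 1

E1 and E2 produce the same multiset:
d | w
6 | s

yes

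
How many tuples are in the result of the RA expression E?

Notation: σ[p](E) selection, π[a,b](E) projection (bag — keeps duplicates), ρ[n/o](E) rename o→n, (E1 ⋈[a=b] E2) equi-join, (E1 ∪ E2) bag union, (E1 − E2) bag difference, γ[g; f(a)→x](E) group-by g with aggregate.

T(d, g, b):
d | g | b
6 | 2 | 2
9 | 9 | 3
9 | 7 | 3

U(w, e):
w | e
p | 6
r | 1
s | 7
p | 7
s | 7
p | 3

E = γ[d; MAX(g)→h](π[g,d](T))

Stepwise |·|:
  T → 3
  π[g,d](T) → 3
  γ[d; MAX(g)→h](π[g,d](T)) → 2

|E| = 2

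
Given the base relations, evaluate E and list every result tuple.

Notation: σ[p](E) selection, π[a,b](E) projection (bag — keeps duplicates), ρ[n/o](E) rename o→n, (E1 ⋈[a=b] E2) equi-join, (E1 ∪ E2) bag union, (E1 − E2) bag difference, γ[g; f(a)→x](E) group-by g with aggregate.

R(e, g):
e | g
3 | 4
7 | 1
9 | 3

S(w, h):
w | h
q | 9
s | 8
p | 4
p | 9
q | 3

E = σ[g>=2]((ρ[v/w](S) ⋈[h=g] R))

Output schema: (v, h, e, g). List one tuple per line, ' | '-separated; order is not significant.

Per-node cardinality:
  S → 5
  ρ[v/w](S) → 5
  R → 3
  (ρ[v/w](S) ⋈[h=g] R) → 2
  σ[g>=2]((ρ[v/w](S) ⋈[h=g] R)) → 2

== RESULT ==
v | h | e | g
p | 4 | 3 | 4
q | 3 | 9 | 3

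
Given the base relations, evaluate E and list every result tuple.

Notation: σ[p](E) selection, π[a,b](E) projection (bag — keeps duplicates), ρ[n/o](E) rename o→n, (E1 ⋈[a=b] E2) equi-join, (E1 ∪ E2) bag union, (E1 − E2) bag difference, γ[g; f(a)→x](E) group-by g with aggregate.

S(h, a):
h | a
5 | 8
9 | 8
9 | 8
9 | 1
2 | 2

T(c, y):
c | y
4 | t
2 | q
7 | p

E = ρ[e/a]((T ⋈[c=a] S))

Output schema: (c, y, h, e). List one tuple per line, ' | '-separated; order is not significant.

Per-node cardinality:
  T → 3
  S → 5
  (T ⋈[c=a] S) → 1
  ρ[e/a]((T ⋈[c=a] S)) → 1

== RESULT ==
c | y | h | e
2 | q | 2 | 2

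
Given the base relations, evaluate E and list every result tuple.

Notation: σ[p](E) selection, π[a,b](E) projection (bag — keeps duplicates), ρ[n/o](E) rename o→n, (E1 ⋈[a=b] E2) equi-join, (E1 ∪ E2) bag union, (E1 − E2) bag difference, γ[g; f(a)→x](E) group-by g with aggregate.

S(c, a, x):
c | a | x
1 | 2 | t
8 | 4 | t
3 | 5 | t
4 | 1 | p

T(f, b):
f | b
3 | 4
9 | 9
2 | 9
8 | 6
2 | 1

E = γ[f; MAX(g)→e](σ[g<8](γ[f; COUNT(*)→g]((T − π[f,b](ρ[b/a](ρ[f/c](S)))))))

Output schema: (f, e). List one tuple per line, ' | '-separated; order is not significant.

Row counts bottom-up:
  T → 5
  S → 4
  ρ[f/c](S) → 4
  ρ[b/a](ρ[f/c](S)) → 4
  π[f,b](ρ[b/a](ρ[f/c](S))) → 4
  (T − π[f,b](ρ[b/a](ρ[f/c](S)))) → 5
  γ[f; COUNT(*)→g]((T − π[f,b](ρ[b/a](ρ[f/c](S))))) → 4
  σ[g<8](γ[f; COUNT(*)→g]((T − π[f,b](ρ[b/a](ρ[f/c](S)))))) → 4
  γ[f; MAX(g)→e](σ[g<8](γ[f; COUNT(*)→g]((T − π[f,b](ρ[b/a](ρ[f/c](S))))))) → 4

== RESULT ==
f | e
2 | 2
3 | 1
8 | 1
9 | 1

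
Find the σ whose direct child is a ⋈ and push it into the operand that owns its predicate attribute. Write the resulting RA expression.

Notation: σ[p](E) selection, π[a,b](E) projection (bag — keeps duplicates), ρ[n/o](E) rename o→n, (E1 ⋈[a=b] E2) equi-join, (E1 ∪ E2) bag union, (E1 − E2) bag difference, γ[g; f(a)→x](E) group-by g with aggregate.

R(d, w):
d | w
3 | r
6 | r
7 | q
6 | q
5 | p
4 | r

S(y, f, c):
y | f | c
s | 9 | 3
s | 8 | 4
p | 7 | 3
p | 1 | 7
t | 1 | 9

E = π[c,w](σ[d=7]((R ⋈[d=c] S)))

σ filters on d, owned by the left side.
E' = π[c,w]((σ[d=7](R) ⋈[d=c] S))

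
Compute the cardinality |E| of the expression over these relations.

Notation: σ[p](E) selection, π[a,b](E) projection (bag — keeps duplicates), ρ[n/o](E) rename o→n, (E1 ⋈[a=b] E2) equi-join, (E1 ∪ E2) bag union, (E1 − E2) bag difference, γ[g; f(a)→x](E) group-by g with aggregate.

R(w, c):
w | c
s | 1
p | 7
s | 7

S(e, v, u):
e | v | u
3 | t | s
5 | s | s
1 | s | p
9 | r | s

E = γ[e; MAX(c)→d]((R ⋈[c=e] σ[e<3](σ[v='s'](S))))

Per-node cardinality:
  R → 3
  S → 4
  σ[v='s'](S) → 2
  σ[e<3](σ[v='s'](S)) → 1
  (R ⋈[c=e] σ[e<3](σ[v='s'](S))) → 1
  γ[e; MAX(c)→d]((R ⋈[c=e] σ[e<3](σ[v='s'](S)))) → 1

|E| = 1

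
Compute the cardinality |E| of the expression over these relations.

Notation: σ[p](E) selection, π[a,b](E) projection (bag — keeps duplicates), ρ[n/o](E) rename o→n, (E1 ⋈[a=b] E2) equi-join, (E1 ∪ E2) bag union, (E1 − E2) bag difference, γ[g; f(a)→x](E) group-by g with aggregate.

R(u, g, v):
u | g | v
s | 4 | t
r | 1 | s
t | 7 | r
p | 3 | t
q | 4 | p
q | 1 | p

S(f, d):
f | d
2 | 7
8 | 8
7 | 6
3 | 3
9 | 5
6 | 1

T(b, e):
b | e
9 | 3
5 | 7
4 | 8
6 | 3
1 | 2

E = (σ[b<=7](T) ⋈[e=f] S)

Subexpression sizes:
  T → 5
  σ[b<=7](T) → 4
  S → 6
  (σ[b<=7](T) ⋈[e=f] S) → 4

|E| = 4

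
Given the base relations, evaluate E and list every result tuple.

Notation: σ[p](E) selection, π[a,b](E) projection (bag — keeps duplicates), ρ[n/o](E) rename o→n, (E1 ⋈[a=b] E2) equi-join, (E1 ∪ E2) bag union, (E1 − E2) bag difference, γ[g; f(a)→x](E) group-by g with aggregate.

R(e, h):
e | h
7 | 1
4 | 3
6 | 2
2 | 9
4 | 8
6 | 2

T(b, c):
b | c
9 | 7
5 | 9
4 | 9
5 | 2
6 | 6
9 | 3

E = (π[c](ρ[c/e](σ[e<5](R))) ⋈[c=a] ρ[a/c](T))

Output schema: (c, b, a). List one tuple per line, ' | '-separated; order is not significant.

Subexpression sizes:
  R → 6
  σ[e<5](R) → 3
  ρ[c/e](σ[e<5](R)) → 3
  π[c](ρ[c/e](σ[e<5](R))) → 3
  T → 6
  ρ[a/c](T) → 6
  (π[c](ρ[c/e](σ[e<5](R))) ⋈[c=a] ρ[a/c](T)) → 1

== RESULT ==
c | b | a
2 | 5 | 2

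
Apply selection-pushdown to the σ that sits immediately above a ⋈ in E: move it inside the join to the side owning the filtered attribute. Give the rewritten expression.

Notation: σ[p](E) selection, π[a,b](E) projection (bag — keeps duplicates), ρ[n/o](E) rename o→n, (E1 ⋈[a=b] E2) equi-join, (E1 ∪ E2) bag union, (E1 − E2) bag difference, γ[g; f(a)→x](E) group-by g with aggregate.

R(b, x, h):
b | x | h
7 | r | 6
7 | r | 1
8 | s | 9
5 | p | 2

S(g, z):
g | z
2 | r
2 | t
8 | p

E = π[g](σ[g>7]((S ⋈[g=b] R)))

σ filters on g, owned by the left side.
E' = π[g]((σ[g>7](S) ⋈[g=b] R))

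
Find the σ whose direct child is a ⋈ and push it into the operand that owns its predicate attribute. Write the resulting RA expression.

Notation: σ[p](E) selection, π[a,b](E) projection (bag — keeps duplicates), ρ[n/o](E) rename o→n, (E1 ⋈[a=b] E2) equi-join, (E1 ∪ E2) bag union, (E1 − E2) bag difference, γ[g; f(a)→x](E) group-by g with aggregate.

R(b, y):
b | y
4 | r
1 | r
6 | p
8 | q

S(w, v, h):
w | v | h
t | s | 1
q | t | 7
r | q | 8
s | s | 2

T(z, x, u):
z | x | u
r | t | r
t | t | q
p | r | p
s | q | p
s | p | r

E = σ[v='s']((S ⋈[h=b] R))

σ filters on v, owned by the left side.
E' = (σ[v='s'](S) ⋈[h=b] R)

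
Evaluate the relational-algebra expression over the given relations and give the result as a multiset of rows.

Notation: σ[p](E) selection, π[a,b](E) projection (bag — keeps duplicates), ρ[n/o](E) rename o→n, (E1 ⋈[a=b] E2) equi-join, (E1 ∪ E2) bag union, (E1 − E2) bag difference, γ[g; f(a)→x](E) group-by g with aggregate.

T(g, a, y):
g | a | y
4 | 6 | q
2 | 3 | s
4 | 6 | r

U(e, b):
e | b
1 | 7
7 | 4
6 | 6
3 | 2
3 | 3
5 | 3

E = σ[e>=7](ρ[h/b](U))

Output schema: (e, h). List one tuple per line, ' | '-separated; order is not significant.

Row counts bottom-up:
  U → 6
  ρ[h/b](U) → 6
  σ[e>=7](ρ[h/b](U)) → 1

== RESULT ==
e | h
7 | 4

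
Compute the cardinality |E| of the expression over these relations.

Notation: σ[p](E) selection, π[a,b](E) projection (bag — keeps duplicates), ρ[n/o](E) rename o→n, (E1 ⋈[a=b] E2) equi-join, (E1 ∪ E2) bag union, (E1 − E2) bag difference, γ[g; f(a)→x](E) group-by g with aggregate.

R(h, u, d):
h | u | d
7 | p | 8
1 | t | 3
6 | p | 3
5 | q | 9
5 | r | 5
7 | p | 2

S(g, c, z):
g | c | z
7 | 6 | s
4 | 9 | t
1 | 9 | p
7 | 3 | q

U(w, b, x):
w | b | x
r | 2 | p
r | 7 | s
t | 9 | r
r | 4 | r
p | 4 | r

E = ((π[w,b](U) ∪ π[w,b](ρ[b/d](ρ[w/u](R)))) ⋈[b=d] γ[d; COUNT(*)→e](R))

Row counts bottom-up:
  U → 5
  π[w,b](U) → 5
  R → 6
  ρ[w/u](R) → 6
  ρ[b/d](ρ[w/u](R)) → 6
  π[w,b](ρ[b/d](ρ[w/u](R))) → 6
  (π[w,b](U) ∪ π[w,b](ρ[b/d](ρ[w/u](R)))) → 11
  R → 6
  γ[d; COUNT(*)→e](R) → 5
  ((π[w,b](U) ∪ π[w,b](ρ[b/d](ρ[w/u](R)))) ⋈[b=d] γ[d; COUNT(*)→e](R)) → 8

|E| = 8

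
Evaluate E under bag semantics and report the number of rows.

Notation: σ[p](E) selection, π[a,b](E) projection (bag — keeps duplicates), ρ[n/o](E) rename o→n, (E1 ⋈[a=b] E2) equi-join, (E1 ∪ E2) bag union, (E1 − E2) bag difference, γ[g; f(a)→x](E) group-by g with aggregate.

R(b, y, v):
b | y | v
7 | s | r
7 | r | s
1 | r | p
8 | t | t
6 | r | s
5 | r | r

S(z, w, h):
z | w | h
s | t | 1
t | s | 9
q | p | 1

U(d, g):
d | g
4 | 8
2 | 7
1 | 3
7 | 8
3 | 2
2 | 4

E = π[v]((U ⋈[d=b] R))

Stepwise |·|:
  U → 6
  R → 6
  (U ⋈[d=b] R) → 3
  π[v]((U ⋈[d=b] R)) → 3

|E| = 3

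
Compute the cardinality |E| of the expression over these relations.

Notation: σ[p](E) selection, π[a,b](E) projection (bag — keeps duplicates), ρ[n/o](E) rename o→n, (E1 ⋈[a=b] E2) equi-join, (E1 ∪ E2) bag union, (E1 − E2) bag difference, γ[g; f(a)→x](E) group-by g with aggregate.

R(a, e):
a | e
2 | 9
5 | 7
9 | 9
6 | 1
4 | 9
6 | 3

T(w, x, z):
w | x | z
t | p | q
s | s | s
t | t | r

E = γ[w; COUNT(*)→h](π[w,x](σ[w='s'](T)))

Stepwise |·|:
  T → 3
  σ[w='s'](T) → 1
  π[w,x](σ[w='s'](T)) → 1
  γ[w; COUNT(*)→h](π[w,x](σ[w='s'](T))) → 1

|E| = 1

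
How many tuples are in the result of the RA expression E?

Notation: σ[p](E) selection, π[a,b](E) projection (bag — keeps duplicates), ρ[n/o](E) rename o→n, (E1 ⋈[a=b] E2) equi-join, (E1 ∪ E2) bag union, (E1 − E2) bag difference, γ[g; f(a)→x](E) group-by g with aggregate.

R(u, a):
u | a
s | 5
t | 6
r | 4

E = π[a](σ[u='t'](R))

Stepwise |·|:
  R → 3
  σ[u='t'](R) → 1
  π[a](σ[u='t'](R)) → 1

|E| = 1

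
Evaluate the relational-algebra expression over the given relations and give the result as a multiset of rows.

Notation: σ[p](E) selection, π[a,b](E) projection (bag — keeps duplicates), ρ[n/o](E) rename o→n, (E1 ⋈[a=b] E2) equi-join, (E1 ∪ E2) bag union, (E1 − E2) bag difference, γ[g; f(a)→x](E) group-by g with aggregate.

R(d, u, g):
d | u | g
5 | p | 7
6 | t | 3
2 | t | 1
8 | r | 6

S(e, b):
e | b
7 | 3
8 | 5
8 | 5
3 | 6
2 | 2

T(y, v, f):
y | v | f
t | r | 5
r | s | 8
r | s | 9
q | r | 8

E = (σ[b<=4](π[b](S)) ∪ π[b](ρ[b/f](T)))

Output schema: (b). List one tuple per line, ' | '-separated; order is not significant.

Row counts bottom-up:
  S → 5
  π[b](S) → 5
  σ[b<=4](π[b](S)) → 2
  T → 4
  ρ[b/f](T) → 4
  π[b](ρ[b/f](T)) → 4
  (σ[b<=4](π[b](S)) ∪ π[b](ρ[b/f](T))) → 6

== RESULT ==
b
2
3
5
8
8
9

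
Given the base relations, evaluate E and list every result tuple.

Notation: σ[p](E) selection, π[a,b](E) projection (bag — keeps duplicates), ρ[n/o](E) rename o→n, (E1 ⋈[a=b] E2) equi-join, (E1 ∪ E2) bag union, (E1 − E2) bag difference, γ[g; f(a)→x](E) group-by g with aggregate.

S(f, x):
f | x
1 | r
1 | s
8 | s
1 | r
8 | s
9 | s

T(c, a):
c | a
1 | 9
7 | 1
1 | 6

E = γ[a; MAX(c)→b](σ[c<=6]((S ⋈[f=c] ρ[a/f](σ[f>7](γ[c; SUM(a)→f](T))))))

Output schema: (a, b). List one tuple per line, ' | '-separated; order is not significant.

Subexpression sizes:
  S → 6
  T → 3
  γ[c; SUM(a)→f](T) → 2
  σ[f>7](γ[c; SUM(a)→f](T)) → 1
  ρ[a/f](σ[f>7](γ[c; SUM(a)→f](T))) → 1
  (S ⋈[f=c] ρ[a/f](σ[f>7](γ[c; SUM(a)→f](T)))) → 3
  σ[c<=6]((S ⋈[f=c] ρ[a/f](σ[f>7](γ[c; SUM(a)→f](T))))) → 3
  γ[a; MAX(c)→b](σ[c<=6]((S ⋈[f=c] ρ[a/f](σ[f>7](γ[c; SUM(a)→f](T)))))) → 1

== RESULT ==
a | b
15 | 1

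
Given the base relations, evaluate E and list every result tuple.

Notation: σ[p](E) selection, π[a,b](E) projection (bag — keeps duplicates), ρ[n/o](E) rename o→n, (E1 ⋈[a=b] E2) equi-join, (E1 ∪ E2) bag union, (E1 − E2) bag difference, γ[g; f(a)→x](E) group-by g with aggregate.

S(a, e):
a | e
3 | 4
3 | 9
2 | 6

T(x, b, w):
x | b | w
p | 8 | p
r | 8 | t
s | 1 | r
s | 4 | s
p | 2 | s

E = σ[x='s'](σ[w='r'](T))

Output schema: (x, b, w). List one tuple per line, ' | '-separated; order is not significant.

Per-node cardinality:
  T → 5
  σ[w='r'](T) → 1
  σ[x='s'](σ[w='r'](T)) → 1

== RESULT ==
x | b | w
s | 1 | r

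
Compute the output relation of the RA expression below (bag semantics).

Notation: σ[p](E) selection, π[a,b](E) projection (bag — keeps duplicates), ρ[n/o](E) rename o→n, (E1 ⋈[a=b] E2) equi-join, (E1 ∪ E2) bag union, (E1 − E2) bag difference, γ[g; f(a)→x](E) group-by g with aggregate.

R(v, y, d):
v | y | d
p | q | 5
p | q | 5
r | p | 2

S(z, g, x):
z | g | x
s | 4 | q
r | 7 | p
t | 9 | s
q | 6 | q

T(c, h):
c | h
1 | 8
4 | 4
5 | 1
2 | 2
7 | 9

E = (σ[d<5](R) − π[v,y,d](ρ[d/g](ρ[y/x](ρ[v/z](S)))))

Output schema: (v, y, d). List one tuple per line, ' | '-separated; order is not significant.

Per-node cardinality:
  R → 3
  σ[d<5](R) → 1
  S → 4
  ρ[v/z](S) → 4
  ρ[y/x](ρ[v/z](S)) → 4
  ρ[d/g](ρ[y/x](ρ[v/z](S))) → 4
  π[v,y,d](ρ[d/g](ρ[y/x](ρ[v/z](S)))) → 4
  (σ[d<5](R) − π[v,y,d](ρ[d/g](ρ[y/x](ρ[v/z](S))))) → 1

== RESULT ==
v | y | d
r | p | 2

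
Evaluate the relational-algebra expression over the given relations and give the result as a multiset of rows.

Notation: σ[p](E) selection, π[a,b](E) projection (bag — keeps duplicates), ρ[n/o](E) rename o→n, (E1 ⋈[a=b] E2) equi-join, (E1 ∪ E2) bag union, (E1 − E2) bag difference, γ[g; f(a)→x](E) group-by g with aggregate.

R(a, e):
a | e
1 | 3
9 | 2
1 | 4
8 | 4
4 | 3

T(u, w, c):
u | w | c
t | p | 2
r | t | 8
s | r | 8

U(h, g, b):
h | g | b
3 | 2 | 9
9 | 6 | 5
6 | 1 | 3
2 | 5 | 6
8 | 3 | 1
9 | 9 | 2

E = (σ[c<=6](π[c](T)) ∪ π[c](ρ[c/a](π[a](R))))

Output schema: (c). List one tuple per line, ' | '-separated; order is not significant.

Stepwise |·|:
  T → 3
  π[c](T) → 3
  σ[c<=6](π[c](T)) → 1
  R → 5
  π[a](R) → 5
  ρ[c/a](π[a](R)) → 5
  π[c](ρ[c/a](π[a](R))) → 5
  (σ[c<=6](π[c](T)) ∪ π[c](ρ[c/a](π[a](R)))) → 6

== RESULT ==
c
1
1
2
4
8
9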